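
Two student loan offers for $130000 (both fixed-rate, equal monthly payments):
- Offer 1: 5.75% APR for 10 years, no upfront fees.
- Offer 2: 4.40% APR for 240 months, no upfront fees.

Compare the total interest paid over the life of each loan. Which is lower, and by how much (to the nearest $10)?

Offer 1 by $24,470

Offer 1: at 5.75% the monthly rate is 0.0047917, so the payment is 130,000 × 0.0047917 / (1 − 1.0047917^−120) = $1,427.00.
Total interest on Offer 1 = 120 × $1,427.00 − $130,000 = $41,240.00.
Offer 2: at 4.40% the monthly rate is 0.0036667, so the payment is 130,000 × 0.0036667 / (1 − 1.0036667^−240) = $815.44.
Total interest on Offer 2 = 240 × $815.44 − $130,000 = $65,705.60.
Offer 1 is lower by $24,465.60.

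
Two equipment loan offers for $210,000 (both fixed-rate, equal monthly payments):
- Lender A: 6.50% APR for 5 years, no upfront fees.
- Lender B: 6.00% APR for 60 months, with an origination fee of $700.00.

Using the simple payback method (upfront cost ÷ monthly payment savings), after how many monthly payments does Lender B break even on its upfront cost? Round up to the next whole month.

15 months

Lender A: monthly rate = 6.5%/12 = 0.0054167; payment = 210,000 × 0.0054167 / (1 − (1+0.0054167)^−60) = $4,108.89.
Lender B: monthly rate = 6%/12 = 0.0050000; payment = 210,000 × 0.0050000 / (1 − (1+0.0050000)^−60) = $4,059.89.
Monthly savings = $4,108.89 − $4,059.89 = $49.00.
Break-even = $700.00 / $49.00 = 14.29 → 15 months.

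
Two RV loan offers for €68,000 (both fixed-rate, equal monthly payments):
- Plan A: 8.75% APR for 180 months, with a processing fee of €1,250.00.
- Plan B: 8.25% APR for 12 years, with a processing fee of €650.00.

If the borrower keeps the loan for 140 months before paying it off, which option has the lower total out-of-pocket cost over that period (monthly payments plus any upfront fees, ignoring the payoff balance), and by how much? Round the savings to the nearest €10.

Plan A: at 8.75% the monthly rate is 0.0072917, so the payment is 68,000 × 0.0072917 / (1 − 1.0072917^−180) = €679.63.
Plan B: at 8.25% the monthly rate is 0.0068750, so the payment is 68,000 × 0.0068750 / (1 − 1.0068750^−144) = €745.42.
Over 140 months: Plan A costs 140 × €679.63 + €1,250.00 = €96,398.20; Plan B costs 140 × €745.42 + €650.00 = €105,008.80.
Plan A is cheaper by €105,008.80 − €96,398.20 = €8,610.60.

Plan A by €8,610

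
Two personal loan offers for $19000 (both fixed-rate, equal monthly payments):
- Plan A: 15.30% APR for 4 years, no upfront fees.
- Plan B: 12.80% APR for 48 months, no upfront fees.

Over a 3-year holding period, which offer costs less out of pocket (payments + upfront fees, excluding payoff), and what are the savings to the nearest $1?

Plan A: monthly rate = 15.3%/12 = 0.0127500; payment = 19,000 × 0.0127500 / (1 − (1+0.0127500)^−48) = $531.68.
Plan B: monthly rate = 12.8%/12 = 0.0106667; payment = 19,000 × 0.0106667 / (1 − (1+0.0106667)^−48) = $507.84.
Over 36 months: Plan A costs 36 × $531.68 = $19,140.48; Plan B costs 36 × $507.84 = $18,282.24.
Plan B is cheaper by $19,140.48 − $18,282.24 = $858.24.

Plan B by $858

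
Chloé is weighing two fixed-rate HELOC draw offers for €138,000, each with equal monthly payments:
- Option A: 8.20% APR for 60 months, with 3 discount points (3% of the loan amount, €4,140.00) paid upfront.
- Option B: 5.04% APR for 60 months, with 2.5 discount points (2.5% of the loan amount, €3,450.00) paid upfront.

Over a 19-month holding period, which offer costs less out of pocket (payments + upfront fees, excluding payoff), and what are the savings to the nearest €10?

Option A: monthly rate = 8.2%/12 = 0.0068333; payment = 138,000 × 0.0068333 / (1 − (1+0.0068333)^−60) = €2,811.37.
Option B: monthly rate = 5.04%/12 = 0.0042000; payment = 138,000 × 0.0042000 / (1 − (1+0.0042000)^−60) = €2,606.76.
Over 19 months: Option A costs 19 × €2,811.37 + €4,140.00 = €57,556.03; Option B costs 19 × €2,606.76 + €3,450.00 = €52,978.44.
Option B is cheaper by €57,556.03 − €52,978.44 = €4,577.59.

Option B by €4,580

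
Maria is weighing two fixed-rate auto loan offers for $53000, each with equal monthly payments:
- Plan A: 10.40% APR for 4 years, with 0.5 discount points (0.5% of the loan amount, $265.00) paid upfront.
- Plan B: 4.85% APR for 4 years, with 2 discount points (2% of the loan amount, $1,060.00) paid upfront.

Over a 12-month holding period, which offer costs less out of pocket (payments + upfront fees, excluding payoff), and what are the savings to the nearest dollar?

Plan B by $855

Plan A: at 10.40% the monthly rate is 0.0086667, so the payment is 53,000 × 0.0086667 / (1 − 1.0086667^−48) = $1,354.42.
Plan B: monthly rate = 4.85%/12 = 0.0040417; payment = 53,000 × 0.0040417 / (1 − (1+0.0040417)^−48) = $1,216.95.
Over 12 months: Plan A costs 12 × $1,354.42 + $265.00 = $16,518.04; Plan B costs 12 × $1,216.95 + $1,060.00 = $15,663.40.
Plan B is cheaper by $16,518.04 − $15,663.40 = $854.64.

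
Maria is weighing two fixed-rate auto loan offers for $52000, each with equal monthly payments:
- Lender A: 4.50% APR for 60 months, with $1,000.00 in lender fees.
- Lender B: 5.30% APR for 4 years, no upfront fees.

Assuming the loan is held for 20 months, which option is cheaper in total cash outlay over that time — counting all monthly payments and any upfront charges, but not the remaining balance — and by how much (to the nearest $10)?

Lender A: at 4.50% the monthly rate is 0.0037500, so the payment is 52,000 × 0.0037500 / (1 − 1.0037500^−60) = $969.44.
Lender B: monthly rate = 5.3%/12 = 0.0044167; payment = 52,000 × 0.0044167 / (1 − (1+0.0044167)^−48) = $1,204.60.
Over 20 months: Lender A costs 20 × $969.44 + $1,000.00 = $20,388.80; Lender B costs 20 × $1,204.60 = $24,092.00.
Lender A is cheaper by $24,092.00 − $20,388.80 = $3,703.20.

Lender A by $3,700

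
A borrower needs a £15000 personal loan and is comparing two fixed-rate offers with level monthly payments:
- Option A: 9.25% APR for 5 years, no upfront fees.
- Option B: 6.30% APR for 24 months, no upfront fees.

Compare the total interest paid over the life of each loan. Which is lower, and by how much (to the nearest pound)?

Option B by £2,788

Option A: at 9.25% the monthly rate is 0.0077083, so the payment is 15,000 × 0.0077083 / (1 − 1.0077083^−60) = £313.20.
Total interest on Option A = 60 × £313.20 − £15,000 = £3,792.00.
Option B: at 6.30% the monthly rate is 0.0052500, so the payment is 15,000 × 0.0052500 / (1 − 1.0052500^−24) = £666.84.
Total interest on Option B = 24 × £666.84 − £15,000 = £1,004.16.
Option B is lower by £2,787.84.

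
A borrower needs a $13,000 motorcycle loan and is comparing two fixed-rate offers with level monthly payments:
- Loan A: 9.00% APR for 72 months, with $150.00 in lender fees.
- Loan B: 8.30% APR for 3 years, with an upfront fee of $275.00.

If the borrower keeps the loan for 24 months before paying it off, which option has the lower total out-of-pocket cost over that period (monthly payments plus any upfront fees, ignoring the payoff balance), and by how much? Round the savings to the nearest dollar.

Loan A by $4,321

Loan A: at 9.00% the monthly rate is 0.0075000, so the payment is 13,000 × 0.0075000 / (1 − 1.0075000^−72) = $234.33.
Loan B: monthly rate = 8.3%/12 = 0.0069167; payment = 13,000 × 0.0069167 / (1 − (1+0.0069167)^−36) = $409.17.
Over 24 months: Loan A costs 24 × $234.33 + $150.00 = $5,773.92; Loan B costs 24 × $409.17 + $275.00 = $10,095.08.
Loan A is cheaper by $10,095.08 − $5,773.92 = $4,321.16.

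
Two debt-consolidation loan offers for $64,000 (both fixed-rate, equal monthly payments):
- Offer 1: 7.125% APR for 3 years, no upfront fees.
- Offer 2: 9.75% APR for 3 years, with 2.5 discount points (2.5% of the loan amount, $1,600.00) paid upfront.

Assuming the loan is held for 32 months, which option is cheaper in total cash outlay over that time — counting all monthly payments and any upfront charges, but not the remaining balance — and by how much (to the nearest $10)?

Offer 1 by $4,090

Offer 1: at 7.125% the monthly rate is 0.0059375, so the payment is 64,000 × 0.0059375 / (1 − 1.0059375^−36) = $1,979.79.
Offer 2: at 9.75% the monthly rate is 0.0081250, so the payment is 64,000 × 0.0081250 / (1 − 1.0081250^−36) = $2,057.60.
Over 32 months: Offer 1 costs 32 × $1,979.79 = $63,353.28; Offer 2 costs 32 × $2,057.60 + $1,600.00 = $67,443.20.
Offer 1 is cheaper by $67,443.20 − $63,353.28 = $4,089.92.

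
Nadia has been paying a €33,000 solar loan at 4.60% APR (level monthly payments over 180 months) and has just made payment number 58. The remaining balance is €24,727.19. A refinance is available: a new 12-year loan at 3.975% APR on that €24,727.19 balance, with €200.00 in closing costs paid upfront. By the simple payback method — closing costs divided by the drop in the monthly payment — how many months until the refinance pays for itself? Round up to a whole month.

Current payment = 33,000 × 4.6%/12 / (1 − (1+0.0038333)^−180) = €254.14.
Refinanced payment = 24,727.19 × 0.0033125 / (1 − (1+0.0033125)^−144) = €216.19.
Monthly savings = €254.14 − €216.19 = €37.95.
Break-even = €200.00 / €37.95 = 5.27 → 6 months.

6 months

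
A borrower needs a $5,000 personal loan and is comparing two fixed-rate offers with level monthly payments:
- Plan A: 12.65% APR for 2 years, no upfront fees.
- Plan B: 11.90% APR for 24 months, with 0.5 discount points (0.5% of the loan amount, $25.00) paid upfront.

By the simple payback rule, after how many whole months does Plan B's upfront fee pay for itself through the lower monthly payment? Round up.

15 months

Plan A: at 12.65% the monthly rate is 0.0105417, so the payment is 5,000 × 0.0105417 / (1 − 1.0105417^−24) = $236.89.
Plan B: monthly rate = 11.9%/12 = 0.0099167; payment = 5,000 × 0.0099167 / (1 − (1+0.0099167)^−24) = $235.13.
Monthly savings = $236.89 − $235.13 = $1.76.
Break-even = $25.00 / $1.76 = 14.20 → 15 months.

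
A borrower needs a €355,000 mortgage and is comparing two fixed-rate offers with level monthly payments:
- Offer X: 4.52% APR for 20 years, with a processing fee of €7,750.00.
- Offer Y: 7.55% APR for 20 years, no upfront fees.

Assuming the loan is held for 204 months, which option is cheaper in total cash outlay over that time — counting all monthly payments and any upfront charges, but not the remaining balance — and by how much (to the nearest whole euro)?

Offer X by €118,930

Offer X: monthly rate = 4.52%/12 = 0.0037667; payment = 355,000 × 0.0037667 / (1 − (1+0.0037667)^−240) = €2,249.74.
Offer Y: at 7.55% the monthly rate is 0.0062917, so the payment is 355,000 × 0.0062917 / (1 − 1.0062917^−240) = €2,870.72.
Over 204 months: Offer X costs 204 × €2,249.74 + €7,750.00 = €466,696.96; Offer Y costs 204 × €2,870.72 = €585,626.88.
Offer X is cheaper by €585,626.88 − €466,696.96 = €118,929.92.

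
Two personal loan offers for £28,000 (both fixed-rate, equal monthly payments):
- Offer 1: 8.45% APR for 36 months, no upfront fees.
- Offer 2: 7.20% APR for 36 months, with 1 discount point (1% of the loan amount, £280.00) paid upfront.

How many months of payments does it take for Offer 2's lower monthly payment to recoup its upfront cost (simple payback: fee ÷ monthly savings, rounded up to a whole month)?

18 months

Offer 1: monthly rate = 8.45%/12 = 0.0070417; payment = 28,000 × 0.0070417 / (1 − (1+0.0070417)^−36) = £883.24.
Offer 2: monthly rate = 7.2%/12 = 0.0060000; payment = 28,000 × 0.0060000 / (1 − (1+0.0060000)^−36) = £867.12.
Monthly savings = £883.24 − £867.12 = £16.12.
Break-even = £280.00 / £16.12 = 17.37 → 18 months.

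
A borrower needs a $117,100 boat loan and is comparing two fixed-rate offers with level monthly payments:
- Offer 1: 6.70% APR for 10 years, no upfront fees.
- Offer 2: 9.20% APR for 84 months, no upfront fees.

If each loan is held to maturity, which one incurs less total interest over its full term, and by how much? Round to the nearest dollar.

Offer 1: at 6.70% the monthly rate is 0.0055833, so the payment is 117,100 × 0.0055833 / (1 − 1.0055833^−120) = $1,341.59.
Total interest on Offer 1 = 120 × $1,341.59 − $117,100 = $43,890.80.
Offer 2: at 9.20% the monthly rate is 0.0076667, so the payment is 117,100 × 0.0076667 / (1 − 1.0076667^−84) = $1,895.94.
Total interest on Offer 2 = 84 × $1,895.94 − $117,100 = $42,158.96.
Offer 2 is lower by $1,731.84.

Offer 2 by $1,732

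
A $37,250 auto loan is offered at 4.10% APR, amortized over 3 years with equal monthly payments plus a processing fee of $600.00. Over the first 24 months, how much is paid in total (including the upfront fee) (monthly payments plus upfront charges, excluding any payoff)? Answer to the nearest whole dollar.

At 4.10% the monthly rate is 0.0034167, so the payment is 37,250 × 0.0034167 / (1 − 1.0034167^−36) = $1,101.43.
Total outlay = 24 × $1,101.43 + $600.00 = $27,034.32.

$27,034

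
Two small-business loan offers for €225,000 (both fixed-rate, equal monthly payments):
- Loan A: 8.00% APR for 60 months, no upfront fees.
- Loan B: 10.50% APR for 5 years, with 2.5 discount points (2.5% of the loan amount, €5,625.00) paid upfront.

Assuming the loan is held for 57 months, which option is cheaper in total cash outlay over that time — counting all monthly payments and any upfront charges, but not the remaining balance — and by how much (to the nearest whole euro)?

Loan A: at 8.00% the monthly rate is 0.0066667, so the payment is 225,000 × 0.0066667 / (1 − 1.0066667^−60) = €4,562.19.
Loan B: monthly rate = 10.5%/12 = 0.0087500; payment = 225,000 × 0.0087500 / (1 − (1+0.0087500)^−60) = €4,836.13.
Over 57 months: Loan A costs 57 × €4,562.19 = €260,044.83; Loan B costs 57 × €4,836.13 + €5,625.00 = €281,284.41.
Loan A is cheaper by €281,284.41 − €260,044.83 = €21,239.58.

Loan A by €21,240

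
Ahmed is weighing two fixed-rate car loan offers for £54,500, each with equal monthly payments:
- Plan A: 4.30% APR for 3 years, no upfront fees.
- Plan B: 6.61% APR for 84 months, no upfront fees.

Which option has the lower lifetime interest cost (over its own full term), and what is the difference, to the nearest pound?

Plan A: at 4.30% the monthly rate is 0.0035833, so the payment is 54,500 × 0.0035833 / (1 − 1.0035833^−36) = £1,616.34.
Total interest on Plan A = 36 × £1,616.34 − £54,500 = £3,688.24.
Plan B: at 6.61% the monthly rate is 0.0055083, so the payment is 54,500 × 0.0055083 / (1 − 1.0055083^−84) = £812.20.
Total interest on Plan B = 84 × £812.20 − £54,500 = £13,724.80.
Plan A is lower by £10,036.56.

Plan A by £10,037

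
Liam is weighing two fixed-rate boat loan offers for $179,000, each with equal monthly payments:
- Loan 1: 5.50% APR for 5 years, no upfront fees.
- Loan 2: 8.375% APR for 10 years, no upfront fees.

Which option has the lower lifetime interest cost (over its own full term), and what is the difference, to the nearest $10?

Loan 1: monthly rate = 5.5%/12 = 0.0045833; payment = 179,000 × 0.0045833 / (1 − (1+0.0045833)^−60) = $3,419.11.
Total interest on Loan 1 = 60 × $3,419.11 − $179,000 = $26,146.60.
Loan 2: monthly rate = 8.375%/12 = 0.0069792; payment = 179,000 × 0.0069792 / (1 − (1+0.0069792)^−120) = $2,207.39.
Total interest on Loan 2 = 120 × $2,207.39 − $179,000 = $85,886.80.
Loan 1 is lower by $59,740.20.

Loan 1 by $59,740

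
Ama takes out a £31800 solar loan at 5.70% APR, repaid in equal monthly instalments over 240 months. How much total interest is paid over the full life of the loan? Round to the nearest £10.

£21,570

At 5.70% the monthly rate is 0.0047500, so the payment is 31,800 × 0.0047500 / (1 − 1.0047500^−240) = £222.36.
Total paid = 240 × £222.36 = £53,366.40; interest = £53,366.40 − £31,800 = £21,566.40.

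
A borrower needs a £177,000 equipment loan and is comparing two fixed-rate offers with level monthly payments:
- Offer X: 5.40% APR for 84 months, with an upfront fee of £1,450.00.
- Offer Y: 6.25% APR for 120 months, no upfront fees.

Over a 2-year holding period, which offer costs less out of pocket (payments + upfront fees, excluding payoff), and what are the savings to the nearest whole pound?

Offer X: monthly rate = 5.4%/12 = 0.0045000; payment = 177,000 × 0.0045000 / (1 − (1+0.0045000)^−84) = £2,535.10.
Offer Y: monthly rate = 6.25%/12 = 0.0052083; payment = 177,000 × 0.0052083 / (1 − (1+0.0052083)^−120) = £1,987.36.
Over 24 months: Offer X costs 24 × £2,535.10 + £1,450.00 = £62,292.40; Offer Y costs 24 × £1,987.36 = £47,696.64.
Offer Y is cheaper by £62,292.40 − £47,696.64 = £14,595.76.

Offer Y by £14,596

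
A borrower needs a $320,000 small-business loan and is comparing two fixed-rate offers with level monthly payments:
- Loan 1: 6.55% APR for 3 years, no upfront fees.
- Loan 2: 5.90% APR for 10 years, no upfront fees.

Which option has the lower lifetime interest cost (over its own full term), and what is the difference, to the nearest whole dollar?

Loan 1 by $71,054

Loan 1: monthly rate = 6.55%/12 = 0.0054583; payment = 320,000 × 0.0054583 / (1 − (1+0.0054583)^−36) = $9,814.97.
Total interest on Loan 1 = 36 × $9,814.97 − $320,000 = $33,338.92.
Loan 2: at 5.90% the monthly rate is 0.0049167, so the payment is 320,000 × 0.0049167 / (1 − 1.0049167^−120) = $3,536.61.
Total interest on Loan 2 = 120 × $3,536.61 − $320,000 = $104,393.20.
Loan 1 is lower by $71,054.28.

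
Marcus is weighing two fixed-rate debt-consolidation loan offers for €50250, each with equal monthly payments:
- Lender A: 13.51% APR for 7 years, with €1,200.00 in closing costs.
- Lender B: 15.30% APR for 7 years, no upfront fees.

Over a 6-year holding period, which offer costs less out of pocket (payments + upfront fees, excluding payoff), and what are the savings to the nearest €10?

Lender A: at 13.51% the monthly rate is 0.0112583, so the payment is 50,250 × 0.0112583 / (1 − 1.0112583^−84) = €928.14.
Lender B: at 15.30% the monthly rate is 0.0127500, so the payment is 50,250 × 0.0127500 / (1 − 1.0127500^−84) = €978.14.
Over 72 months: Lender A costs 72 × €928.14 + €1,200.00 = €68,026.08; Lender B costs 72 × €978.14 = €70,426.08.
Lender A is cheaper by €70,426.08 − €68,026.08 = €2,400.00.

Lender A by €2,400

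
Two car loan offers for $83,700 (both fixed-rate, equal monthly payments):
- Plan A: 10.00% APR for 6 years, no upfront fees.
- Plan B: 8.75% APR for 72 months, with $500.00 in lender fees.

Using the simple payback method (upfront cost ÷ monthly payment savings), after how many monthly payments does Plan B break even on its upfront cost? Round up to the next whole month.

Plan A: monthly rate = 10%/12 = 0.0083333; payment = 83,700 × 0.0083333 / (1 − (1+0.0083333)^−72) = $1,550.61.
Plan B: monthly rate = 8.75%/12 = 0.0072917; payment = 83,700 × 0.0072917 / (1 − (1+0.0072917)^−72) = $1,498.37.
Monthly savings = $1,550.61 − $1,498.37 = $52.24.
Break-even = $500.00 / $52.24 = 9.57 → 10 months.

10 months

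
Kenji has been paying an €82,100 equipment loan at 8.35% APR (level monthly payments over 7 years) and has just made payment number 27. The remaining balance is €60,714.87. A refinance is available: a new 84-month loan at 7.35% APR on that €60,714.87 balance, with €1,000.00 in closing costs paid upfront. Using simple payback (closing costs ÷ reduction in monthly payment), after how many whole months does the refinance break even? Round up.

3 months

Current payment = 82,100 × 8.35%/12 / (1 − (1+0.0069583)^−84) = €1,293.99.
Refinanced payment = 60,714.87 × 0.0061250 / (1 − (1+0.0061250)^−84) = €926.77.
Monthly savings = €1,293.99 − €926.77 = €367.22.
Break-even = €1,000.00 / €367.22 = 2.72 → 3 months.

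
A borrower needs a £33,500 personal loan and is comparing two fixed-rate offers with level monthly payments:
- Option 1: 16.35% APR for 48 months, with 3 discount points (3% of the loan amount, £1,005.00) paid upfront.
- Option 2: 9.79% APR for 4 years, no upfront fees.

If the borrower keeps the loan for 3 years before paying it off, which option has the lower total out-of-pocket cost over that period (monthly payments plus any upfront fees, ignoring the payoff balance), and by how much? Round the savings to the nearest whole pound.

Option 1: monthly rate = 16.35%/12 = 0.0136250; payment = 33,500 × 0.0136250 / (1 − (1+0.0136250)^−48) = £955.42.
Option 2: monthly rate = 9.79%/12 = 0.0081583; payment = 33,500 × 0.0081583 / (1 − (1+0.0081583)^−48) = £846.27.
Over 36 months: Option 1 costs 36 × £955.42 + £1,005.00 = £35,400.12; Option 2 costs 36 × £846.27 = £30,465.72.
Option 2 is cheaper by £35,400.12 − £30,465.72 = £4,934.40.

Option 2 by £4,934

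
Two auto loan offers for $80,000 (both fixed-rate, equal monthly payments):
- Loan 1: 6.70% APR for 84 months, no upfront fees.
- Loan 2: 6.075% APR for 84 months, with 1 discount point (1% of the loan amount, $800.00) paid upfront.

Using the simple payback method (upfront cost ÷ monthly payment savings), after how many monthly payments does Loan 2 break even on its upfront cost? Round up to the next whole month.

Loan 1: at 6.70% the monthly rate is 0.0055833, so the payment is 80,000 × 0.0055833 / (1 − 1.0055833^−84) = $1,195.72.
Loan 2: monthly rate = 6.075%/12 = 0.0050625; payment = 80,000 × 0.0050625 / (1 − (1+0.0050625)^−84) = $1,171.56.
Monthly savings = $1,195.72 − $1,171.56 = $24.16.
Break-even = $800.00 / $24.16 = 33.11 → 34 months.

34 months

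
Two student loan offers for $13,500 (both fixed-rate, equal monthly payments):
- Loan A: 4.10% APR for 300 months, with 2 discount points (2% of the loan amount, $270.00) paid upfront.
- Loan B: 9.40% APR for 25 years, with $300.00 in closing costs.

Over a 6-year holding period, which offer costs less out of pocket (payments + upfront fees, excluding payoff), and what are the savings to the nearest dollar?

Loan A by $3,270

Loan A: monthly rate = 4.1%/12 = 0.0034167; payment = 13,500 × 0.0034167 / (1 − (1+0.0034167)^−300) = $72.01.
Loan B: monthly rate = 9.4%/12 = 0.0078333; payment = 13,500 × 0.0078333 / (1 − (1+0.0078333)^−300) = $117.01.
Over 72 months: Loan A costs 72 × $72.01 + $270.00 = $5,454.72; Loan B costs 72 × $117.01 + $300.00 = $8,724.72.
Loan A is cheaper by $8,724.72 − $5,454.72 = $3,270.00.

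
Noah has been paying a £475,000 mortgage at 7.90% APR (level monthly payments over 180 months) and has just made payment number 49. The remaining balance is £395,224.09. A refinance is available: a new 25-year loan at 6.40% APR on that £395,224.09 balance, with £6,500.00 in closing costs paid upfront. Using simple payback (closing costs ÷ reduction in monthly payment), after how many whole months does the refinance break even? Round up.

Current payment = 475,000 × 7.9%/12 / (1 − (1+0.0065833)^−180) = £4,511.97.
Refinanced payment = 395,224.09 × 0.0053333 / (1 − (1+0.0053333)^−300) = £2,643.94.
Monthly savings = £4,511.97 − £2,643.94 = £1,868.03.
Break-even = £6,500.00 / £1,868.03 = 3.48 → 4 months.

4 months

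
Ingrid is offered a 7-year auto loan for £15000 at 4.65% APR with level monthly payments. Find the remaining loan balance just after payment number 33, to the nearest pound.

£9,680

With monthly rate i = 4.65%/12 = 0.0038750, the balance after k of n payments is P · [(1+i)^n − (1+i)^k] / [(1+i)^n − 1].
(1+0.0038750)^84 = 1.38385207 and (1+0.0038750)^33 = 1.13613015, so the balance is 15,000 × (1.38385207 − 1.13613015) / (1.38385207 − 1) = £9,680.37.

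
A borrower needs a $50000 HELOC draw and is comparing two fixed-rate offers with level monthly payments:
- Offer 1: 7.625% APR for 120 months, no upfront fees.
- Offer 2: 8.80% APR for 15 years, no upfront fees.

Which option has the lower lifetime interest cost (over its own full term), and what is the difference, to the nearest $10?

Offer 1: monthly rate = 7.625%/12 = 0.0063542; payment = 50,000 × 0.0063542 / (1 − (1+0.0063542)^−120) = $596.78.
Total interest on Offer 1 = 120 × $596.78 − $50,000 = $21,613.60.
Offer 2: monthly rate = 8.8%/12 = 0.0073333; payment = 50,000 × 0.0073333 / (1 − (1+0.0073333)^−180) = $501.20.
Total interest on Offer 2 = 180 × $501.20 − $50,000 = $40,216.00.
Offer 1 is lower by $18,602.40.

Offer 1 by $18,600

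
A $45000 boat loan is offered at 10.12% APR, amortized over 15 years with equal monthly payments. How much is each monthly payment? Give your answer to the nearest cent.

Monthly rate = 10.12%/12 = 0.0084333; payment = 45,000 × 0.0084333 / (1 − (1+0.0084333)^−180) = $486.88.

$486.88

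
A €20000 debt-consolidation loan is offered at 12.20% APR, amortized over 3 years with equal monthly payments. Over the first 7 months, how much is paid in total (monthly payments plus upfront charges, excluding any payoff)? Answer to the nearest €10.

Monthly rate = 12.2%/12 = 0.0101667; payment = 20,000 × 0.0101667 / (1 − (1+0.0101667)^−36) = €666.20.
Total outlay = 7 × €666.20 = €4,663.40.

€4,660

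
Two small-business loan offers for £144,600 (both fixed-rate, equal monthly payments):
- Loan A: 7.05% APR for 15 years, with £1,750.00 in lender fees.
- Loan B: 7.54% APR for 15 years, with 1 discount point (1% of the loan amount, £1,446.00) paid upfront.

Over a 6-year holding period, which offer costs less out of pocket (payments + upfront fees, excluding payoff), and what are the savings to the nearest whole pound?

Loan A by £2,576

Loan A: monthly rate = 7.05%/12 = 0.0058750; payment = 144,600 × 0.0058750 / (1 − (1+0.0058750)^−180) = £1,303.75.
Loan B: monthly rate = 7.54%/12 = 0.0062833; payment = 144,600 × 0.0062833 / (1 − (1+0.0062833)^−180) = £1,343.75.
Over 72 months: Loan A costs 72 × £1,303.75 + £1,750.00 = £95,620.00; Loan B costs 72 × £1,343.75 + £1,446.00 = £98,196.00.
Loan A is cheaper by £98,196.00 − £95,620.00 = £2,576.00.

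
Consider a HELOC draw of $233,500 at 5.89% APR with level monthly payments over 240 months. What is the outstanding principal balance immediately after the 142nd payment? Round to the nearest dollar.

With monthly rate i = 5.89%/12 = 0.0049083, the balance after k of n payments is P · [(1+i)^n − (1+i)^k] / [(1+i)^n − 1].
(1+0.0049083)^240 = 3.23852642 and (1+0.0049083)^142 = 2.00426698, so the balance is 233,500 × (3.23852642 − 2.00426698) / (3.23852642 − 1) = $128,745.22.

$128,745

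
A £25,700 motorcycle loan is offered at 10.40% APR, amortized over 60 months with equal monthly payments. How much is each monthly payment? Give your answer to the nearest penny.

£551.12

Monthly rate = 10.4%/12 = 0.0086667; payment = 25,700 × 0.0086667 / (1 − (1+0.0086667)^−60) = £551.12.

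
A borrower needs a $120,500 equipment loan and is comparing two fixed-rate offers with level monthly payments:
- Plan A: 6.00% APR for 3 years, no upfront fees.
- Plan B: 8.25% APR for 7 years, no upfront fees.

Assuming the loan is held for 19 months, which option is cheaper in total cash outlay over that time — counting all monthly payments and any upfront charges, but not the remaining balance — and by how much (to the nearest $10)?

Plan B by $33,680

Plan A: at 6.00% the monthly rate is 0.0050000, so the payment is 120,500 × 0.0050000 / (1 − 1.0050000^−36) = $3,665.84.
Plan B: at 8.25% the monthly rate is 0.0068750, so the payment is 120,500 × 0.0068750 / (1 − 1.0068750^−84) = $1,893.18.
Over 19 months: Plan A costs 19 × $3,665.84 = $69,650.96; Plan B costs 19 × $1,893.18 = $35,970.42.
Plan B is cheaper by $69,650.96 − $35,970.42 = $33,680.54.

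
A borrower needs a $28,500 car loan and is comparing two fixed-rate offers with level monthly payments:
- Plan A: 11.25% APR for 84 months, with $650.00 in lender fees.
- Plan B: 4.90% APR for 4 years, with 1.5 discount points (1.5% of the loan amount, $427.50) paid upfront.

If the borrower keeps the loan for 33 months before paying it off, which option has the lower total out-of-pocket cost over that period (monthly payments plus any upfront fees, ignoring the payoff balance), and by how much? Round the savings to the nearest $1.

Plan A: at 11.25% the monthly rate is 0.0093750, so the payment is 28,500 × 0.0093750 / (1 − 1.0093750^−84) = $491.74.
Plan B: monthly rate = 4.9%/12 = 0.0040833; payment = 28,500 × 0.0040833 / (1 − (1+0.0040833)^−48) = $655.04.
Over 33 months: Plan A costs 33 × $491.74 + $650.00 = $16,877.42; Plan B costs 33 × $655.04 + $427.50 = $22,043.82.
Plan A is cheaper by $22,043.82 − $16,877.42 = $5,166.40.

Plan A by $5,166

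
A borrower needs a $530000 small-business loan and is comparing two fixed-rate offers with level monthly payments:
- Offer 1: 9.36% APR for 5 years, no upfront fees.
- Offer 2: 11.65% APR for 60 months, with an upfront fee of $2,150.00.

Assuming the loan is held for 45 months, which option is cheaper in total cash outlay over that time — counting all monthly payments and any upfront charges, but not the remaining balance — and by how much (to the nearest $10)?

Offer 1 by $29,210

Offer 1: monthly rate = 9.36%/12 = 0.0078000; payment = 530,000 × 0.0078000 / (1 − (1+0.0078000)^−60) = $11,094.76.
Offer 2: at 11.65% the monthly rate is 0.0097083, so the payment is 530,000 × 0.0097083 / (1 − 1.0097083^−60) = $11,696.03.
Over 45 months: Offer 1 costs 45 × $11,094.76 = $499,264.20; Offer 2 costs 45 × $11,696.03 + $2,150.00 = $528,471.35.
Offer 1 is cheaper by $528,471.35 − $499,264.20 = $29,207.15.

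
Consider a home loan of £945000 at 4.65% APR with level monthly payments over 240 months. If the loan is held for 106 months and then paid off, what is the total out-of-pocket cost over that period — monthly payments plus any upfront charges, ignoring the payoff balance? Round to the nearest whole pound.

£641,864

At 4.65% the monthly rate is 0.0038750, so the payment is 945,000 × 0.0038750 / (1 − 1.0038750^−240) = £6,055.32.
Total outlay = 106 × £6,055.32 = £641,863.92.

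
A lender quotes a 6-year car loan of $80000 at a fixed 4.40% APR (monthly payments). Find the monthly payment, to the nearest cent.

$1,266.25

Monthly rate = 4.4%/12 = 0.0036667; payment = 80,000 × 0.0036667 / (1 − (1+0.0036667)^−72) = $1,266.25.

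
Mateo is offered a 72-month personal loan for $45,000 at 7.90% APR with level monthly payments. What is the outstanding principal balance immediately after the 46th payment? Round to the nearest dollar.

With monthly rate i = 7.9%/12 = 0.0065833, the balance after k of n payments is P · [(1+i)^n − (1+i)^k] / [(1+i)^n − 1].
(1+0.0065833)^72 = 1.60391347 and (1+0.0065833)^46 = 1.35234600, so the balance is 45,000 × (1.60391347 − 1.35234600) / (1.60391347 − 1) = $18,745.30.

$18,745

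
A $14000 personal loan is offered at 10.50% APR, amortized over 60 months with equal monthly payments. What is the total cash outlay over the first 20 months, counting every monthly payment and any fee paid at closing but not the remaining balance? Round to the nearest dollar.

At 10.50% the monthly rate is 0.0087500, so the payment is 14,000 × 0.0087500 / (1 − 1.0087500^−60) = $300.91.
Total outlay = 20 × $300.91 = $6,018.20.

$6,018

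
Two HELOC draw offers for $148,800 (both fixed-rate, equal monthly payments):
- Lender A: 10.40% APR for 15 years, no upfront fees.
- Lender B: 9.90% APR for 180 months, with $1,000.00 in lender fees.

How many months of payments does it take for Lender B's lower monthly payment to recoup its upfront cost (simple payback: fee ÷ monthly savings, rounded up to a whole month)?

22 months

Lender A: monthly rate = 10.4%/12 = 0.0086667; payment = 148,800 × 0.0086667 / (1 − (1+0.0086667)^−180) = $1,635.62.
Lender B: at 9.90% the monthly rate is 0.0082500, so the payment is 148,800 × 0.0082500 / (1 − 1.0082500^−180) = $1,589.92.
Monthly savings = $1,635.62 − $1,589.92 = $45.70.
Break-even = $1,000.00 / $45.70 = 21.88 → 22 months.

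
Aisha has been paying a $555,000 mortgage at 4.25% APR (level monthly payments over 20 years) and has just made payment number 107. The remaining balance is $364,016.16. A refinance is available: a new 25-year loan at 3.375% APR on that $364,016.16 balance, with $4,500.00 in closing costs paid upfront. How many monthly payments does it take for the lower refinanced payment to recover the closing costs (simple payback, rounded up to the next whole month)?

3 months

Current payment = 555,000 × 4.25%/12 / (1 − (1+0.0035417)^−240) = $3,436.75.
Refinanced payment = 364,016.16 × 0.0028125 / (1 − (1+0.0028125)^−300) = $1,798.04.
Monthly savings = $3,436.75 − $1,798.04 = $1,638.71.
Break-even = $4,500.00 / $1,638.71 = 2.75 → 3 months.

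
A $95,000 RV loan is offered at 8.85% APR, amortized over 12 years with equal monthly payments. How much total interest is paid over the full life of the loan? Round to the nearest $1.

$59,529

At 8.85% the monthly rate is 0.0073750, so the payment is 95,000 × 0.0073750 / (1 − 1.0073750^−144) = $1,073.12.
Total paid = 144 × $1,073.12 = $154,529.28; interest = $154,529.28 − $95,000 = $59,529.28.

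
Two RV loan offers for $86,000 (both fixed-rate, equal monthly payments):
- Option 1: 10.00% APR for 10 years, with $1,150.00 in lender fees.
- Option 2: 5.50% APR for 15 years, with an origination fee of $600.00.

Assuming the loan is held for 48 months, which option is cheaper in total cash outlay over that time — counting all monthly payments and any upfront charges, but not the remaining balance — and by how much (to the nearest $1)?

Option 2 by $21,373

Option 1: monthly rate = 10%/12 = 0.0083333; payment = 86,000 × 0.0083333 / (1 − (1+0.0083333)^−120) = $1,136.50.
Option 2: monthly rate = 5.5%/12 = 0.0045833; payment = 86,000 × 0.0045833 / (1 − (1+0.0045833)^−180) = $702.69.
Over 48 months: Option 1 costs 48 × $1,136.50 + $1,150.00 = $55,702.00; Option 2 costs 48 × $702.69 + $600.00 = $34,329.12.
Option 2 is cheaper by $55,702.00 − $34,329.12 = $21,372.88.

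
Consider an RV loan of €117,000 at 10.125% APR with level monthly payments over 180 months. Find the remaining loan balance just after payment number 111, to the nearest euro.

€66,026

With monthly rate i = 10.125%/12 = 0.0084375, the balance after k of n payments is P · [(1+i)^n − (1+i)^k] / [(1+i)^n − 1].
(1+0.0084375)^180 = 4.53751084 and (1+0.0084375)^111 = 2.54119251, so the balance is 117,000 × (4.53751084 − 2.54119251) / (4.53751084 − 1) = €66,026.44.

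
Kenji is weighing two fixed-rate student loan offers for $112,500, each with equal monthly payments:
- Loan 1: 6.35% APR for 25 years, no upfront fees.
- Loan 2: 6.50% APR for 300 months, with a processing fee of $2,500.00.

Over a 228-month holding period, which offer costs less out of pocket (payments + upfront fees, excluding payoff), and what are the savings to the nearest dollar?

Loan 1: monthly rate = 6.35%/12 = 0.0052917; payment = 112,500 × 0.0052917 / (1 − (1+0.0052917)^−300) = $749.10.
Loan 2: at 6.50% the monthly rate is 0.0054167, so the payment is 112,500 × 0.0054167 / (1 − 1.0054167^−300) = $759.61.
Over 228 months: Loan 1 costs 228 × $749.10 = $170,794.80; Loan 2 costs 228 × $759.61 + $2,500.00 = $175,691.08.
Loan 1 is cheaper by $175,691.08 − $170,794.80 = $4,896.28.

Loan 1 by $4,896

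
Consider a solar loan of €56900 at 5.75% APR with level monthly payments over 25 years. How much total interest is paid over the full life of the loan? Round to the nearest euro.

At 5.75% the monthly rate is 0.0047917, so the payment is 56,900 × 0.0047917 / (1 − 1.0047917^−300) = €357.96.
Total paid = 300 × €357.96 = €107,388.00; interest = €107,388.00 − €56,900 = €50,488.00.

€50,488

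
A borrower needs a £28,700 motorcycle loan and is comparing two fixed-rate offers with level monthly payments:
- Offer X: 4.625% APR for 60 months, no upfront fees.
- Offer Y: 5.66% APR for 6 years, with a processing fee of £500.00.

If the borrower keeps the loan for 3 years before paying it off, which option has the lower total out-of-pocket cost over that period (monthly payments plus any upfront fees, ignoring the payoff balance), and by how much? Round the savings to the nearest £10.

Offer Y by £1,860

Offer X: monthly rate = 4.625%/12 = 0.0038542; payment = 28,700 × 0.0038542 / (1 − (1+0.0038542)^−60) = £536.69.
Offer Y: at 5.66% the monthly rate is 0.0047167, so the payment is 28,700 × 0.0047167 / (1 − 1.0047167^−72) = £471.05.
Over 36 months: Offer X costs 36 × £536.69 = £19,320.84; Offer Y costs 36 × £471.05 + £500.00 = £17,457.80.
Offer Y is cheaper by £19,320.84 − £17,457.80 = £1,863.04.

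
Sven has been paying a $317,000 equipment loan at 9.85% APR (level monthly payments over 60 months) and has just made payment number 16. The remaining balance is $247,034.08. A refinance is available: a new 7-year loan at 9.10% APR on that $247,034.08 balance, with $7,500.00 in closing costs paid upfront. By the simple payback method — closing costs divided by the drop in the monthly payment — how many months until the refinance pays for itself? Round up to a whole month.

Current payment = 317,000 × 9.85%/12 / (1 − (1+0.0082083)^−60) = $6,711.94.
Refinanced payment = 247,034.08 × 0.0075833 / (1 − (1+0.0075833)^−84) = $3,987.10.
Monthly savings = $6,711.94 − $3,987.10 = $2,724.84.
Break-even = $7,500.00 / $2,724.84 = 2.75 → 3 months.

3 months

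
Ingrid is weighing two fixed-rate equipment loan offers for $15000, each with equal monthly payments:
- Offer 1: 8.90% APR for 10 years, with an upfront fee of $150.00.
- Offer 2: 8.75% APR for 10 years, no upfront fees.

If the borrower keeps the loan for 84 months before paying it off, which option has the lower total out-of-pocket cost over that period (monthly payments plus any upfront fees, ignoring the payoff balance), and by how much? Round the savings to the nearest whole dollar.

Offer 1: monthly rate = 8.9%/12 = 0.0074167; payment = 15,000 × 0.0074167 / (1 − (1+0.0074167)^−120) = $189.20.
Offer 2: monthly rate = 8.75%/12 = 0.0072917; payment = 15,000 × 0.0072917 / (1 − (1+0.0072917)^−120) = $187.99.
Over 84 months: Offer 1 costs 84 × $189.20 + $150.00 = $16,042.80; Offer 2 costs 84 × $187.99 = $15,791.16.
Offer 2 is cheaper by $16,042.80 − $15,791.16 = $251.64.

Offer 2 by $252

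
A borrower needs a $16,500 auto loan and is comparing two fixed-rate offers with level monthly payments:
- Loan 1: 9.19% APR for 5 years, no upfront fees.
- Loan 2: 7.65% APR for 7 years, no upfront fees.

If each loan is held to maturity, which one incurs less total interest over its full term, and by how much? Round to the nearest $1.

Loan 1 by $719

Loan 1: at 9.19% the monthly rate is 0.0076583, so the payment is 16,500 × 0.0076583 / (1 − 1.0076583^−60) = $344.04.
Total interest on Loan 1 = 60 × $344.04 − $16,500 = $4,142.40.
Loan 2: monthly rate = 7.65%/12 = 0.0063750; payment = 16,500 × 0.0063750 / (1 − (1+0.0063750)^−84) = $254.30.
Total interest on Loan 2 = 84 × $254.30 − $16,500 = $4,861.20.
Loan 1 is lower by $718.80.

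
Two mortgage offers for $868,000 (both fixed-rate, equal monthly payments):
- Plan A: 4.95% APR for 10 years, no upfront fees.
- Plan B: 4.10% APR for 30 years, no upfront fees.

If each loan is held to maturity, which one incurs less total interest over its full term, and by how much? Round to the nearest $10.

Plan A by $407,660

Plan A: at 4.95% the monthly rate is 0.0041250, so the payment is 868,000 × 0.0041250 / (1 − 1.0041250^−120) = $9,185.29.
Total interest on Plan A = 120 × $9,185.29 − $868,000 = $234,234.80.
Plan B: monthly rate = 4.1%/12 = 0.0034167; payment = 868,000 × 0.0034167 / (1 − (1+0.0034167)^−360) = $4,194.16.
Total interest on Plan B = 360 × $4,194.16 − $868,000 = $641,897.60.
Plan A is lower by $407,662.80.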